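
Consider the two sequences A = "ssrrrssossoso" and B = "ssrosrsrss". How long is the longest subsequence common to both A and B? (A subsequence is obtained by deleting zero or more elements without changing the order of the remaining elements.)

7

A longest common subsequence is ssrrrss (length 7); the LCS DP confirms no longer common subsequence exists.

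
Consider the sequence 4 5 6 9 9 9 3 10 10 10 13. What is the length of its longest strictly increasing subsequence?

One longest increasing subsequence is 4, 5, 6, 9, 10, 13 (positions 1,2,3,4,8,11), of length 6; no longer one exists.

6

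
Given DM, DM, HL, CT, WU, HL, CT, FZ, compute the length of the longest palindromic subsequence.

Using dp[i][j] = 2 + dp[i+1][j−1] if the ends match, else max(dp[i+1][j], dp[i][j−1]):
dp[1][8] = 3. A witness is CT HL CT at positions 4,6,7.

3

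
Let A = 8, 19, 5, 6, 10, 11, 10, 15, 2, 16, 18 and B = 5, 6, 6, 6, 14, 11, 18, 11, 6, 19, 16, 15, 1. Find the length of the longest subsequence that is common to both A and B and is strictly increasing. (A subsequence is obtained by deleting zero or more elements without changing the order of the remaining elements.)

For each value that appears in both, track the longest common increasing run ending there.
The best achievable length is 4; one witness is 5, 6, 11, 18 (A-positions 3,4,6,11, B-positions 1,2,6,7).

4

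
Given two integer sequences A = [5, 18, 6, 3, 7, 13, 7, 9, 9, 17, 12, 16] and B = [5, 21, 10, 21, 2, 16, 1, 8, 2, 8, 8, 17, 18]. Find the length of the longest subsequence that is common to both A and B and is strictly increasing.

2

For each value that appears in both, track the longest common increasing run ending there.
The best achievable length is 2; one witness is 5, 16 (A-positions 1,12, B-positions 1,6).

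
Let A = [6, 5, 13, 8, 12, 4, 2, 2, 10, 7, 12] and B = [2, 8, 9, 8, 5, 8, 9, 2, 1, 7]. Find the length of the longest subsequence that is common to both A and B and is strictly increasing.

2

For each value that appears in both, track the longest common increasing run ending there.
The best achievable length is 2; one witness is 5, 8 (A-positions 2,4, B-positions 5,6).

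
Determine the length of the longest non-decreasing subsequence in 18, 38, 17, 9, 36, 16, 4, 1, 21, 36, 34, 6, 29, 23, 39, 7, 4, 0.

5

Scanning left to right, the best length ending at each element is: 18→1, 38→2, 17→1, 9→1, 36→2, 16→2, 4→1, 1→1, 21→3, 36→4, 34→4, 6→2, 29→4, 23→4, 39→5, 7→3, 4→2, 0→1.
So the longest non-decreasing subsequence has length 5, e.g. 9, 16, 21, 36, 39.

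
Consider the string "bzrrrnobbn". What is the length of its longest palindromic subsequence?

5

Using dp[i][j] = 2 + dp[i+1][j−1] if the ends match, else max(dp[i+1][j], dp[i][j−1]):
dp[1][10] = 5. A witness is brrrb at positions 1,3,4,5,9.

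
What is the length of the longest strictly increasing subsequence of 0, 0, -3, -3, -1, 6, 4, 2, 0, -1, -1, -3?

Let dp[i] be the longest increasing subsequence ending at position i. Then dp = [1, 1, 1, 1, 2, 3, 3, 3, 3, 2, 2, 1].
The maximum is 3; one witness is -3, -1, 6 at positions 3,5,6.

3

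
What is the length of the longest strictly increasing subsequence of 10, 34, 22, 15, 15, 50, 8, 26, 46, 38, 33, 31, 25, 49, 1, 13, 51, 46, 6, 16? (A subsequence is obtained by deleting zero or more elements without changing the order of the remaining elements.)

6

Let dp[i] be the longest increasing subsequence ending at position i. Then dp = [1, 2, 2, 2, 2, 3, 1, 3, 4, 4, 4, 4, 3, 5, 1, 2, 6, 5, 2, 3].
The maximum is 6; one witness is 10, 22, 26, 46, 49, 51 at positions 1,3,8,9,14,17.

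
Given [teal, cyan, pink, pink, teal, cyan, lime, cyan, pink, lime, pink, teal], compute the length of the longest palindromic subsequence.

9

One longest palindromic subsequence is teal pink pink cyan lime cyan pink pink teal (positions 1,3,4,6,7,8,9,11,12); it reads the same forward and backward, and the interval DP gives dp[1][12] = 9.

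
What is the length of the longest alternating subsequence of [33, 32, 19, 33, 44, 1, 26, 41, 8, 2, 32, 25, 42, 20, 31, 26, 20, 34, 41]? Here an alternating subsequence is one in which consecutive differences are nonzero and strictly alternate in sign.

Track the best alternating length ending on an up-step vs a down-step at each position: up/down = 1/1, 1/2, 1/2, 3/1, 3/1, 1/4, 5/4, 5/4, 5/6, 5/6, 7/6, 7/8, 9/4, 7/10, 11/10, 11/12, 7/12, 13/10, 13/10.
The maximum over both is 13; one such subsequence is 33, 32, 33, 1, 26, 8, 32, 25, 42, 20, 31, 26, 34.

13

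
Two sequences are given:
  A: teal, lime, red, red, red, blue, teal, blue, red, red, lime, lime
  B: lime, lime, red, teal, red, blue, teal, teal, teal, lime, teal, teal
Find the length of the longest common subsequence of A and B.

6

A longest common subsequence is lime, red, red, blue, teal, lime (length 6); the LCS DP confirms no longer common subsequence exists.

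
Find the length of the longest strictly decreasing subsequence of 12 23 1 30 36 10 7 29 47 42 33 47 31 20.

One longest decreasing subsequence is 47, 42, 33, 31, 20 (positions 9,10,11,13,14), of length 5; no longer one exists.

5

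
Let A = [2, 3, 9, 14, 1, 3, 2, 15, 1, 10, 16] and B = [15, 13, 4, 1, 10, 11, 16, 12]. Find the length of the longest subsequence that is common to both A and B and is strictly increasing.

For each value that appears in both, track the longest common increasing run ending there.
The best achievable length is 3; one witness is 1, 10, 16 (A-positions 5,10,11, B-positions 4,5,7).

3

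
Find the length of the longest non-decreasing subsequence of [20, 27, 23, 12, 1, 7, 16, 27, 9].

Let dp[i] be the longest non-decreasing subsequence ending at position i. Then dp = [1, 2, 2, 1, 1, 2, 3, 4, 3].
The maximum is 4; one witness is 1, 7, 16, 27 at positions 5,6,7,8.

4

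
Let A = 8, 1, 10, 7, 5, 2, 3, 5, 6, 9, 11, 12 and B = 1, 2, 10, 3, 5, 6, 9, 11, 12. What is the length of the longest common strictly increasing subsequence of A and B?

A longest common strictly increasing subsequence is 1, 2, 3, 5, 6, 9, 11, 12 (length 8); it appears in order in both A and B, and no longer such subsequence exists.

8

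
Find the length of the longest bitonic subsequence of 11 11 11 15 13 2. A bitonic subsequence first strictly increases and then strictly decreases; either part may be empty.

Let inc[i] be the LIS ending at i and dec[i] the longest strictly decreasing subsequence starting at i. inc = [1, 1, 1, 2, 2, 1], dec = [2, 2, 2, 3, 2, 1].
max_i inc[i]+dec[i]−1 = 4, with one witness 11, 15, 13, 2.

4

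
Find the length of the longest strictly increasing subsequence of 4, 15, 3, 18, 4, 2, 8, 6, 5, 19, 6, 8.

One longest increasing subsequence is 3, 4, 5, 6, 8 (positions 3,5,9,11,12), of length 5; no longer one exists.

5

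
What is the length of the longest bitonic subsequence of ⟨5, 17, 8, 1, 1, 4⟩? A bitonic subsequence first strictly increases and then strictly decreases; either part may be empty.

4

One longest bitonic subsequence is 5, 17, 8, 4 (positions 1,2,3,6): it rises to 17 then falls. Length 4 is optimal.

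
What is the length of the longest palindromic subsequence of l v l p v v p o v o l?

One longest palindromic subsequence is lvpvvpvl (positions 1,2,4,5,6,7,9,11); it reads the same forward and backward, and the interval DP gives dp[1][11] = 8.

8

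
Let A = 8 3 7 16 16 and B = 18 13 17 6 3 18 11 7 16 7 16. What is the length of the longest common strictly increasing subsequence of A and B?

3

For each value that appears in both, track the longest common increasing run ending there.
The best achievable length is 3; one witness is 3, 7, 16 (A-positions 2,3,4, B-positions 5,8,9).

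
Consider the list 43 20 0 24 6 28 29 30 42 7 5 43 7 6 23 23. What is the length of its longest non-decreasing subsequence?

7

Scanning left to right, the best length ending at each element is: 43→1, 20→1, 0→1, 24→2, 6→2, 28→3, 29→4, 30→5, 42→6, 7→3, 5→2, 43→7, 7→4, 6→3, 23→5, 23→6.
So the longest non-decreasing subsequence has length 7, e.g. 20, 24, 28, 29, 30, 42, 43.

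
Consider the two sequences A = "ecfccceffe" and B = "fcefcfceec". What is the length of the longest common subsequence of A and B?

6

A longest common subsequence is ecfcee (length 6); the LCS DP confirms no longer common subsequence exists.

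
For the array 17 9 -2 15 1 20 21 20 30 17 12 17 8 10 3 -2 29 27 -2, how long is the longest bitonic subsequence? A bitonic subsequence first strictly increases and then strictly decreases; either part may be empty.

10

Let inc[i] be the LIS ending at i and dec[i] the longest strictly decreasing subsequence starting at i. inc = [1, 1, 1, 2, 2, 3, 4, 3, 5, 3, 3, 4, 3, 4, 3, 1, 5, 5, 1], dec = [6, 4, 1, 5, 2, 6, 7, 6, 6, 5, 4, 4, 3, 3, 2, 1, 3, 2, 1].
max_i inc[i]+dec[i]−1 = 10, with one witness 9, 15, 20, 21, 20, 17, 12, 10, 3, -2.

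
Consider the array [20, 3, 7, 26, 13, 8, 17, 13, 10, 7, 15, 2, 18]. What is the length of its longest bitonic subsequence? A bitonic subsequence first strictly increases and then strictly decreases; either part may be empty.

One longest bitonic subsequence is 3, 7, 26, 17, 13, 10, 7, 2 (positions 2,3,4,7,8,9,10,12): it rises to 26 then falls. Length 8 is optimal.

8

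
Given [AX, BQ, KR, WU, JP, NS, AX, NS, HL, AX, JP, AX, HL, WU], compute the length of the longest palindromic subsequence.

7

One longest palindromic subsequence is WU HL AX JP AX HL WU (positions 4,9,10,11,12,13,14); it reads the same forward and backward, and the interval DP gives dp[1][14] = 7.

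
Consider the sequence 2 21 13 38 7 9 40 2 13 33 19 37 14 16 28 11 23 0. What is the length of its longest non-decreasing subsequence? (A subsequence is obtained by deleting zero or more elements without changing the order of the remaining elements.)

7

One longest non-decreasing subsequence is 2, 7, 9, 13, 14, 16, 28 (positions 1,5,6,9,13,14,15), of length 7; no longer one exists.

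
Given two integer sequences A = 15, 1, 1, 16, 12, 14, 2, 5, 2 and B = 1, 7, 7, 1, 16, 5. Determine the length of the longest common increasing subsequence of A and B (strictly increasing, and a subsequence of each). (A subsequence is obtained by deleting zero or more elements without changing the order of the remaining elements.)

A longest common strictly increasing subsequence is 1, 16 (length 2); it appears in order in both A and B, and no longer such subsequence exists.

2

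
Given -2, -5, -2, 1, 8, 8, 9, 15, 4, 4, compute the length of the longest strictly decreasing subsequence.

2

Scanning left to right, the best length ending at each element is: -2→1, -5→2, -2→1, 1→1, 8→1, 8→1, 9→1, 15→1, 4→2, 4→2.
So the longest decreasing subsequence has length 2, e.g. -2, -5.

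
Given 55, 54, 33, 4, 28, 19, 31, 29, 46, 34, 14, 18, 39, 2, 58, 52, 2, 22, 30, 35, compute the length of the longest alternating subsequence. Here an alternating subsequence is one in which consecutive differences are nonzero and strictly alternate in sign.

13

Track the best alternating length ending on an up-step vs a down-step at each position: up/down = 1/1, 1/2, 1/2, 1/2, 3/2, 3/4, 5/2, 5/6, 7/2, 7/8, 3/8, 9/8, 9/8, 1/10, 11/1, 11/12, 1/12, 13/12, 13/12, 13/12.
The maximum over both is 13; one such subsequence is 55, 4, 28, 19, 31, 29, 46, 14, 18, 2, 58, 2, 22.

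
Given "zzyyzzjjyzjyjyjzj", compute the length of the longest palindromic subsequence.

10

One longest palindromic subsequence is zyyzjjzyyz (positions 2,3,4,6,7,8,10,12,14,16); it reads the same forward and backward, and the interval DP gives dp[1][17] = 10.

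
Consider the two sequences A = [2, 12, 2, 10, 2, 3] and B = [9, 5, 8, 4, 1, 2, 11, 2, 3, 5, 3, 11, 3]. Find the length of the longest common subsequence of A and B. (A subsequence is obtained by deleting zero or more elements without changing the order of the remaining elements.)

A longest common subsequence is 2, 2, 3 (length 3); the LCS DP confirms no longer common subsequence exists.

3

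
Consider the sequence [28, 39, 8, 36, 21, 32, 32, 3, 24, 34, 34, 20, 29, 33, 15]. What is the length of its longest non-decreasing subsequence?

6

Scanning left to right, the best length ending at each element is: 28→1, 39→2, 8→1, 36→2, 21→2, 32→3, 32→4, 3→1, 24→3, 34→5, 34→6, 20→2, 29→4, 33→5, 15→2.
So the longest non-decreasing subsequence has length 6, e.g. 8, 21, 32, 32, 34, 34.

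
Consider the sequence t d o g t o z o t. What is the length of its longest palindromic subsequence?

5

One longest palindromic subsequence is tozot (positions 1,3,7,8,9); it reads the same forward and backward, and the interval DP gives dp[1][9] = 5.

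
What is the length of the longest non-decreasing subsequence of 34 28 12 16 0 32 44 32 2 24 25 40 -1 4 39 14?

Let dp[i] be the longest non-decreasing subsequence ending at position i. Then dp = [1, 1, 1, 2, 1, 3, 4, 4, 2, 3, 4, 5, 1, 3, 5, 4].
The maximum is 5; one witness is 12, 16, 32, 32, 40 at positions 3,4,6,8,12.

5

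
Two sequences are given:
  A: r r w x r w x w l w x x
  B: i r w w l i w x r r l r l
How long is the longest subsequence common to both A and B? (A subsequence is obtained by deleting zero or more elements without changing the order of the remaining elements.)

A longest common subsequence is rwwlwx (length 6); the LCS DP confirms no longer common subsequence exists.

6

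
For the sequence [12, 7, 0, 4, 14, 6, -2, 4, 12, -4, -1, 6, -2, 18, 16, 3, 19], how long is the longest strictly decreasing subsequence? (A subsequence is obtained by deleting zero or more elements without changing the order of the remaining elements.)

Scanning left to right, the best length ending at each element is: 12→1, 7→2, 0→3, 4→3, 14→1, 6→3, -2→4, 4→4, 12→2, -4→5, -1→5, 6→3, -2→6, 18→1, 16→2, 3→5, 19→1.
So the longest decreasing subsequence has length 6, e.g. 12, 7, 6, 4, -1, -2.

6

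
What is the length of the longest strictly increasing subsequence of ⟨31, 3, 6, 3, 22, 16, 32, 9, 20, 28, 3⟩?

5

Let dp[i] be the longest increasing subsequence ending at position i. Then dp = [1, 1, 2, 1, 3, 3, 4, 3, 4, 5, 1].
The maximum is 5; one witness is 3, 6, 16, 20, 28 at positions 2,3,6,9,10.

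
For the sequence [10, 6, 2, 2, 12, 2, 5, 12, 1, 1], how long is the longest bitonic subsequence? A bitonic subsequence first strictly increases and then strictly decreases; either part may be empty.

4

Let inc[i] be the LIS ending at i and dec[i] the longest strictly decreasing subsequence starting at i. inc = [1, 1, 1, 1, 2, 1, 2, 3, 1, 1], dec = [4, 3, 2, 2, 3, 2, 2, 2, 1, 1].
max_i inc[i]+dec[i]−1 = 4, with one witness 10, 6, 5, 1.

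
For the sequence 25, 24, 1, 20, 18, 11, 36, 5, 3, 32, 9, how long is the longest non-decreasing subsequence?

One longest non-decreasing subsequence is 1, 20, 36 (positions 3,4,7), of length 3; no longer one exists.

3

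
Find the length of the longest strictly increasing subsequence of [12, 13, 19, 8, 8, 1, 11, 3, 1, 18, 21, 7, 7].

4

Let dp[i] be the longest increasing subsequence ending at position i. Then dp = [1, 2, 3, 1, 1, 1, 2, 2, 1, 3, 4, 3, 3].
The maximum is 4; one witness is 12, 13, 19, 21 at positions 1,2,3,11.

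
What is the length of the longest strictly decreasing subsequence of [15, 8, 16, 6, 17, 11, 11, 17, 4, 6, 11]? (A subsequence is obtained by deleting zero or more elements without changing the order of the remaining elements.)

4

One longest decreasing subsequence is 15, 8, 6, 4 (positions 1,2,4,9), of length 4; no longer one exists.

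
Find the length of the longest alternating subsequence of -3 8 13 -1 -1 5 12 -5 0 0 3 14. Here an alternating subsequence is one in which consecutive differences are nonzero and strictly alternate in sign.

A longest alternating subsequence is -3, 8, -1, 5, -5, 0 (positions 1,2,4,6,8,9); its 5 consecutive differences strictly alternate in sign, and length 6 is optimal.

6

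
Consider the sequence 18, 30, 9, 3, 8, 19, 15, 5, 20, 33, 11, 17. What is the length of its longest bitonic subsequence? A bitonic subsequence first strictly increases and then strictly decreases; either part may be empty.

One longest bitonic subsequence is 3, 8, 19, 20, 33, 17 (positions 4,5,6,9,10,12): it rises to 33 then falls. Length 6 is optimal.

6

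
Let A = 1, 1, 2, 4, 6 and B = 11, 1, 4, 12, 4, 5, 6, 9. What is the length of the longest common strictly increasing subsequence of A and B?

For each value that appears in both, track the longest common increasing run ending there.
The best achievable length is 3; one witness is 1, 4, 6 (A-positions 1,4,5, B-positions 2,3,7).

3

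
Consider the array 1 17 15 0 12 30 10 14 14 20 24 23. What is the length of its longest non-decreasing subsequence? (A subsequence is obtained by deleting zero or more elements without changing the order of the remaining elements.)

One longest non-decreasing subsequence is 1, 12, 14, 14, 20, 24 (positions 1,5,8,9,10,11), of length 6; no longer one exists.

6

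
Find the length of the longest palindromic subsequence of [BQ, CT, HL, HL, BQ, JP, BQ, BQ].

Using dp[i][j] = 2 + dp[i+1][j−1] if the ends match, else max(dp[i+1][j], dp[i][j−1]):
dp[1][8] = 5. A witness is BQ BQ JP BQ BQ at positions 1,5,6,7,8.

5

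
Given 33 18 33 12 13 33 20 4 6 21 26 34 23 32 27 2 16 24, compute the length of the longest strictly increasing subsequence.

One longest increasing subsequence is 12, 13, 20, 21, 26, 34 (positions 4,5,7,10,11,12), of length 6; no longer one exists.

6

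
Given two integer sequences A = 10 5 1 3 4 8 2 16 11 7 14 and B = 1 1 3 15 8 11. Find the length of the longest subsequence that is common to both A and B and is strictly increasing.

4

A longest common strictly increasing subsequence is 1, 3, 8, 11 (length 4); it appears in order in both A and B, and no longer such subsequence exists.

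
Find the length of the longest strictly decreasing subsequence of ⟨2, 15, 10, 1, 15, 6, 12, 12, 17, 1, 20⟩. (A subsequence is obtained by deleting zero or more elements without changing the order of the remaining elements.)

4

One longest decreasing subsequence is 15, 10, 6, 1 (positions 2,3,6,10), of length 4; no longer one exists.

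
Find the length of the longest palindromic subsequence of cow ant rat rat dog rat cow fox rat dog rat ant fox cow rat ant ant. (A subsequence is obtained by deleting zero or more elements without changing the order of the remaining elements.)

Using dp[i][j] = 2 + dp[i+1][j−1] if the ends match, else max(dp[i+1][j], dp[i][j−1]):
dp[1][17] = 11. A witness is ant rat cow fox rat dog rat fox cow rat ant at positions 2,6,7,8,9,10,11,13,14,15,17.

11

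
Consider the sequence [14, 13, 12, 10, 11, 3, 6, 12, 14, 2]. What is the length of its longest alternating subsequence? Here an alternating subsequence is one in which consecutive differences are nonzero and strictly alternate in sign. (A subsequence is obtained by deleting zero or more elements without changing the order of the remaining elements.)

Track the best alternating length ending on an up-step vs a down-step at each position: up/down = 1/1, 1/2, 1/2, 1/2, 3/2, 1/4, 5/4, 5/2, 5/1, 1/6.
The maximum over both is 6; one such subsequence is 14, 10, 11, 3, 6, 2.

6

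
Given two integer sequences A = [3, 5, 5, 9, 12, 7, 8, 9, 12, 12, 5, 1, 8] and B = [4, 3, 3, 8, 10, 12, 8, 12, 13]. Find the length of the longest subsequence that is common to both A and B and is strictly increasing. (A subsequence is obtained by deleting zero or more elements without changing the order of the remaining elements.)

3

For each value that appears in both, track the longest common increasing run ending there.
The best achievable length is 3; one witness is 3, 8, 12 (A-positions 1,7,9, B-positions 2,4,6).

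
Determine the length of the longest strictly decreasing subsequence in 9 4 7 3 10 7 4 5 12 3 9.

Scanning left to right, the best length ending at each element is: 9→1, 4→2, 7→2, 3→3, 10→1, 7→2, 4→3, 5→3, 12→1, 3→4, 9→2.
So the longest decreasing subsequence has length 4, e.g. 9, 7, 4, 3.

4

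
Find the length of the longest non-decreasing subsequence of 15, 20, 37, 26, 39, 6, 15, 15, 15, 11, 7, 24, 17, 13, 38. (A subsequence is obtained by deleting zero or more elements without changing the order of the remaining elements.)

6

Let dp[i] be the longest non-decreasing subsequence ending at position i. Then dp = [1, 2, 3, 3, 4, 1, 2, 3, 4, 2, 2, 5, 5, 3, 6].
The maximum is 6; one witness is 15, 15, 15, 15, 24, 38 at positions 1,7,8,9,12,15.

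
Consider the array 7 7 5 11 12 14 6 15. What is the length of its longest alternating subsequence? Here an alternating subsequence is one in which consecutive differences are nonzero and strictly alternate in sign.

Track the best alternating length ending on an up-step vs a down-step at each position: up/down = 1/1, 1/1, 1/2, 3/1, 3/1, 3/1, 3/4, 5/1.
The maximum over both is 5; one such subsequence is 7, 5, 11, 6, 15.

5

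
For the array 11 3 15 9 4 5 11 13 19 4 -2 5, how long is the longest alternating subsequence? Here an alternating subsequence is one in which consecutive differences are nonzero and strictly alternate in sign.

A longest alternating subsequence is 11, 3, 15, 4, 5, 4, 5 (positions 1,2,3,5,6,10,12); its 6 consecutive differences strictly alternate in sign, and length 7 is optimal.

7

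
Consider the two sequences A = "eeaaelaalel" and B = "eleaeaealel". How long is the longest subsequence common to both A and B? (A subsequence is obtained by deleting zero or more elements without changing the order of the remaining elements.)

A longest common subsequence is eeaaealel (length 9); the LCS DP confirms no longer common subsequence exists.

9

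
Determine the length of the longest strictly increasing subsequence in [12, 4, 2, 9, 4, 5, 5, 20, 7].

Let dp[i] be the longest increasing subsequence ending at position i. Then dp = [1, 1, 1, 2, 2, 3, 3, 4, 4].
The maximum is 4; one witness is 2, 4, 5, 20 at positions 3,5,6,8.

4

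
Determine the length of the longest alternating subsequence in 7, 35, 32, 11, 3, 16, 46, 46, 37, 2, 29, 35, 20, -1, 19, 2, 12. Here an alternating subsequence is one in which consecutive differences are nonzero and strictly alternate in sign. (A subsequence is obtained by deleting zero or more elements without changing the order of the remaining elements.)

10

Track the best alternating length ending on an up-step vs a down-step at each position: up/down = 1/1, 2/1, 2/3, 2/3, 1/3, 4/3, 4/1, 4/1, 4/5, 1/5, 6/5, 6/5, 6/7, 1/7, 8/7, 8/9, 10/9.
The maximum over both is 10; one such subsequence is 7, 35, 11, 16, 2, 29, -1, 19, 2, 12.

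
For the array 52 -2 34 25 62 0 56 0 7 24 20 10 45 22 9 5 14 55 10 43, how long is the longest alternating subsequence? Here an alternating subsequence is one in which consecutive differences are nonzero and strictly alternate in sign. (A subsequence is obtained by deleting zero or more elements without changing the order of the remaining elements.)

15

Track the best alternating length ending on an up-step vs a down-step at each position: up/down = 1/1, 1/2, 3/2, 3/4, 5/1, 3/6, 7/6, 3/8, 9/8, 9/8, 9/10, 9/10, 11/8, 11/12, 9/12, 9/12, 13/12, 13/8, 13/14, 15/14.
The maximum over both is 15; one such subsequence is 52, -2, 34, 25, 62, 0, 56, 0, 24, 20, 45, 9, 14, 10, 43.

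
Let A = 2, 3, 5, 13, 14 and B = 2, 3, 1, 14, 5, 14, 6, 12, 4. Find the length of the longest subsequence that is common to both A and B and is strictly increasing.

For each value that appears in both, track the longest common increasing run ending there.
The best achievable length is 4; one witness is 2, 3, 5, 14 (A-positions 1,2,3,5, B-positions 1,2,5,6).

4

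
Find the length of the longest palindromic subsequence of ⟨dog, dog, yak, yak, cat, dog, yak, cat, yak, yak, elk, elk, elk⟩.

One longest palindromic subsequence is yak yak cat yak cat yak yak (positions 3,4,5,7,8,9,10); it reads the same forward and backward, and the interval DP gives dp[1][13] = 7.

7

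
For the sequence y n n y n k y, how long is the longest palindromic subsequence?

One longest palindromic subsequence is ynyny (positions 1,3,4,5,7); it reads the same forward and backward, and the interval DP gives dp[1][7] = 5.

5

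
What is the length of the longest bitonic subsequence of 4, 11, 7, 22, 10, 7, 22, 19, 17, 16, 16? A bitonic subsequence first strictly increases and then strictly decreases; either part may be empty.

7

Let inc[i] be the LIS ending at i and dec[i] the longest strictly decreasing subsequence starting at i. inc = [1, 2, 2, 3, 3, 2, 4, 4, 4, 4, 4], dec = [1, 3, 1, 4, 2, 1, 4, 3, 2, 1, 1].
max_i inc[i]+dec[i]−1 = 7, with one witness 4, 7, 10, 22, 19, 17, 16.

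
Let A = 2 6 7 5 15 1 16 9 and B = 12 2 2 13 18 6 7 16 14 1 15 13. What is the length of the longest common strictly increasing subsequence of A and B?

A longest common strictly increasing subsequence is 2, 6, 7, 16 (length 4); it appears in order in both A and B, and no longer such subsequence exists.

4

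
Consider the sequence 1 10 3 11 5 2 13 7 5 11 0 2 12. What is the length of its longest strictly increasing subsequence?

Let dp[i] be the longest increasing subsequence ending at position i. Then dp = [1, 2, 2, 3, 3, 2, 4, 4, 3, 5, 1, 2, 6].
The maximum is 6; one witness is 1, 3, 5, 7, 11, 12 at positions 1,3,5,8,10,13.

6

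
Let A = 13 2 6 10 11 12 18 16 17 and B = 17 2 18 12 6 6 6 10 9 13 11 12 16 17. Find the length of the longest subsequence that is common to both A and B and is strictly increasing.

7

A longest common strictly increasing subsequence is 2, 6, 10, 11, 12, 16, 17 (length 7); it appears in order in both A and B, and no longer such subsequence exists.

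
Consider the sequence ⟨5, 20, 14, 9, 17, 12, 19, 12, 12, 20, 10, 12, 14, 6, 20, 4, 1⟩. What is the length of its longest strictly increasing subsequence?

Let dp[i] be the longest increasing subsequence ending at position i. Then dp = [1, 2, 2, 2, 3, 3, 4, 3, 3, 5, 3, 4, 5, 2, 6, 1, 1].
The maximum is 6; one witness is 5, 9, 10, 12, 14, 20 at positions 1,4,11,12,13,15.

6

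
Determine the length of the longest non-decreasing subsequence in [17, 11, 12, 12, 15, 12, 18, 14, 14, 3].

Scanning left to right, the best length ending at each element is: 17→1, 11→1, 12→2, 12→3, 15→4, 12→4, 18→5, 14→5, 14→6, 3→1.
So the longest non-decreasing subsequence has length 6, e.g. 11, 12, 12, 12, 14, 14.

6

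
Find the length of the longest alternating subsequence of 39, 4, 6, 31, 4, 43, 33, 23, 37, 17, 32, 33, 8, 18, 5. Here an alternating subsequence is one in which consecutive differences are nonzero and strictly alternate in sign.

Track the best alternating length ending on an up-step vs a down-step at each position: up/down = 1/1, 1/2, 3/2, 3/2, 1/4, 5/1, 5/6, 5/6, 7/6, 5/8, 9/8, 9/8, 5/10, 11/10, 5/12.
The maximum over both is 12; one such subsequence is 39, 4, 6, 4, 43, 33, 37, 17, 32, 8, 18, 5.

12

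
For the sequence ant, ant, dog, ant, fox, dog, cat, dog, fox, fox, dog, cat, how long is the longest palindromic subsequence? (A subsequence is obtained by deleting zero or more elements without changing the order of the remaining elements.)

7

One longest palindromic subsequence is dog fox dog cat dog fox dog (positions 3,5,6,7,8,10,11); it reads the same forward and backward, and the interval DP gives dp[1][12] = 7.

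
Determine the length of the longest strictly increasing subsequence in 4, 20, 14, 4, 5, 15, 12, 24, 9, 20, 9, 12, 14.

Scanning left to right, the best length ending at each element is: 4→1, 20→2, 14→2, 4→1, 5→2, 15→3, 12→3, 24→4, 9→3, 20→4, 9→3, 12→4, 14→5.
So the longest increasing subsequence has length 5, e.g. 4, 5, 9, 12, 14.

5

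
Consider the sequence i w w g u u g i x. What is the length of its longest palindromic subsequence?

Using dp[i][j] = 2 + dp[i+1][j−1] if the ends match, else max(dp[i+1][j], dp[i][j−1]):
dp[1][9] = 6. A witness is iguugi at positions 1,4,5,6,7,8.

6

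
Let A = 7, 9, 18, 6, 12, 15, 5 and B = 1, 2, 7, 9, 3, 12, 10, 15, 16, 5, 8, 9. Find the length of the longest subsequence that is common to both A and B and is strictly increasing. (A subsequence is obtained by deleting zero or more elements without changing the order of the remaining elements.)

4

A longest common strictly increasing subsequence is 7, 9, 12, 15 (length 4); it appears in order in both A and B, and no longer such subsequence exists.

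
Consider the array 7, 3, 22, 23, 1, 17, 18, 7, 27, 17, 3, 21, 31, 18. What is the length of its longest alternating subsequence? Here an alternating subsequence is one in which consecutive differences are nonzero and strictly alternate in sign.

Track the best alternating length ending on an up-step vs a down-step at each position: up/down = 1/1, 1/2, 3/1, 3/1, 1/4, 5/4, 5/4, 5/6, 7/1, 7/8, 5/8, 9/8, 9/1, 9/10.
The maximum over both is 10; one such subsequence is 7, 3, 22, 1, 17, 7, 27, 17, 21, 18.

10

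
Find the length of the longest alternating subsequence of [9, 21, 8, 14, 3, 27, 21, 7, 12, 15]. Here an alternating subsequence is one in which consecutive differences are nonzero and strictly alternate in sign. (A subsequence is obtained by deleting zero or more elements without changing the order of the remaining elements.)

A longest alternating subsequence is 9, 21, 8, 14, 3, 27, 7, 12 (positions 1,2,3,4,5,6,8,9); its 7 consecutive differences strictly alternate in sign, and length 8 is optimal.

8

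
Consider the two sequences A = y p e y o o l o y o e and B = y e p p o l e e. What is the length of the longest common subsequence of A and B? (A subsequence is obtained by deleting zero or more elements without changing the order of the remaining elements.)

5

A longest common subsequence is ypole (length 5); the LCS DP confirms no longer common subsequence exists.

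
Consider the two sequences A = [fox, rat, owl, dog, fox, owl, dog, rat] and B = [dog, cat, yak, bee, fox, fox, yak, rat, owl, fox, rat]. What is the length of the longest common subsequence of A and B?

A longest common subsequence is fox, rat, owl, fox, rat (length 5); the LCS DP confirms no longer common subsequence exists.

5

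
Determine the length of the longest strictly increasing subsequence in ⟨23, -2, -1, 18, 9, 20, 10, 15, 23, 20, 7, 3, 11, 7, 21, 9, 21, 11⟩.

Scanning left to right, the best length ending at each element is: 23→1, -2→1, -1→2, 18→3, 9→3, 20→4, 10→4, 15→5, 23→6, 20→6, 7→3, 3→3, 11→5, 7→4, 21→7, 9→5, 21→7, 11→6.
So the longest increasing subsequence has length 7, e.g. -2, -1, 9, 10, 15, 20, 21.

7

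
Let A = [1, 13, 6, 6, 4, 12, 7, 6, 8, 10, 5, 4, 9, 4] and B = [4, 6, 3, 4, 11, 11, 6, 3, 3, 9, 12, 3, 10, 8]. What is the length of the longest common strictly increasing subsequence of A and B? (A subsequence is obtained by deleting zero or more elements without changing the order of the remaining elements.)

A longest common strictly increasing subsequence is 4, 6, 9 (length 3); it appears in order in both A and B, and no longer such subsequence exists.

3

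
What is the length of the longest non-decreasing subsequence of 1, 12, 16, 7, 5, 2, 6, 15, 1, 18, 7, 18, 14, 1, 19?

7

Scanning left to right, the best length ending at each element is: 1→1, 12→2, 16→3, 7→2, 5→2, 2→2, 6→3, 15→4, 1→2, 18→5, 7→4, 18→6, 14→5, 1→3, 19→7.
So the longest non-decreasing subsequence has length 7, e.g. 1, 5, 6, 15, 18, 18, 19.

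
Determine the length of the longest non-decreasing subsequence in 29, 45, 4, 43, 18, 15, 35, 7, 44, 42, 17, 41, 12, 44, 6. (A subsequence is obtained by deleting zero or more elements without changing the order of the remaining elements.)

One longest non-decreasing subsequence is 4, 18, 35, 44, 44 (positions 3,5,7,9,14), of length 5; no longer one exists.

5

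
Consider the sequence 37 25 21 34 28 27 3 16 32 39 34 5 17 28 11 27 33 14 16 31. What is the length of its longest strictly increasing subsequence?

6

Scanning left to right, the best length ending at each element is: 37→1, 25→1, 21→1, 34→2, 28→2, 27→2, 3→1, 16→2, 32→3, 39→4, 34→4, 5→2, 17→3, 28→4, 11→3, 27→4, 33→5, 14→4, 16→5, 31→6.
So the longest increasing subsequence has length 6, e.g. 3, 5, 11, 14, 16, 31.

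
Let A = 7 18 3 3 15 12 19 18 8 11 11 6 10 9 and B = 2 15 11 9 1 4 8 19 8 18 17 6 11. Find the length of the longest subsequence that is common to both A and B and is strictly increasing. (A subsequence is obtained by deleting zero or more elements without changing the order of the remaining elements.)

2

For each value that appears in both, track the longest common increasing run ending there.
The best achievable length is 2; one witness is 15, 19 (A-positions 5,7, B-positions 2,8).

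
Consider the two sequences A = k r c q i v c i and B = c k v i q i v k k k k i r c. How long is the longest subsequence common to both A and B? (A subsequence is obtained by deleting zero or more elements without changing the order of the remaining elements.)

Backtracking the LCS table gives one alignment: k (A1,B2) → q (A4,B5) → i (A5,B6) → v (A6,B7) → c (A7,B14).
So the longest common subsequence has length 5.

5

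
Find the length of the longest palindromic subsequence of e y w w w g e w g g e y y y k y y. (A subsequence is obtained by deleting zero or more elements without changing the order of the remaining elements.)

6

Using dp[i][j] = 2 + dp[i+1][j−1] if the ends match, else max(dp[i+1][j], dp[i][j−1]):
dp[1][17] = 6. A witness is yyyyyy at positions 2,12,13,14,16,17.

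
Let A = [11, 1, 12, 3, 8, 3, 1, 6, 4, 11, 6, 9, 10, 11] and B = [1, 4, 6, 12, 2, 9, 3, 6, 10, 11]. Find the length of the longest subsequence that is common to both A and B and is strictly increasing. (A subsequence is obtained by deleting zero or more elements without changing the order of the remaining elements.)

For each value that appears in both, track the longest common increasing run ending there.
The best achievable length is 6; one witness is 1, 4, 6, 9, 10, 11 (A-positions 2,9,11,12,13,14, B-positions 1,2,3,6,9,10).

6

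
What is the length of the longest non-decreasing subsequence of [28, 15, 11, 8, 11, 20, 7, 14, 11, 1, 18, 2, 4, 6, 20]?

Scanning left to right, the best length ending at each element is: 28→1, 15→1, 11→1, 8→1, 11→2, 20→3, 7→1, 14→3, 11→3, 1→1, 18→4, 2→2, 4→3, 6→4, 20→5.
So the longest non-decreasing subsequence has length 5, e.g. 11, 11, 14, 18, 20.

5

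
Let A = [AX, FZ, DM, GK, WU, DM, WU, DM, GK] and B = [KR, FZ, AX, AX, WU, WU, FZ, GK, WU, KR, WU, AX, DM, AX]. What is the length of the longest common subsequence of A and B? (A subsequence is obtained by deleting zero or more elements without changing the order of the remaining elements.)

Backtracking the LCS table gives one alignment: AX (A1,B4) → FZ (A2,B7) → GK (A4,B8) → WU (A5,B9) → WU (A7,B11) → DM (A8,B13).
So the longest common subsequence has length 6.

6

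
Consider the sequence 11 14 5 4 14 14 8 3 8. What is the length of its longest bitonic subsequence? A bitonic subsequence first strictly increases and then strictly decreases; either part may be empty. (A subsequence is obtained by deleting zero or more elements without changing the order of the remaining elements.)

5

Let inc[i] be the LIS ending at i and dec[i] the longest strictly decreasing subsequence starting at i. inc = [1, 2, 1, 1, 2, 2, 2, 1, 2], dec = [4, 4, 3, 2, 3, 3, 2, 1, 1].
max_i inc[i]+dec[i]−1 = 5, with one witness 11, 14, 5, 4, 3.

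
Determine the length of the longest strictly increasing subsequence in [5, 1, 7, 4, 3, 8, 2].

3

One longest increasing subsequence is 5, 7, 8 (positions 1,3,6), of length 3; no longer one exists.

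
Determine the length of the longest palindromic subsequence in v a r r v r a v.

One longest palindromic subsequence is varvrav (positions 1,2,3,5,6,7,8); it reads the same forward and backward, and the interval DP gives dp[1][8] = 7.

7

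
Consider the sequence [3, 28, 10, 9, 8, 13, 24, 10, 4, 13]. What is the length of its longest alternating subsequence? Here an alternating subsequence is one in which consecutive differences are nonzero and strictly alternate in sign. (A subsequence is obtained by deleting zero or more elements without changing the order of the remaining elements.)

6

A longest alternating subsequence is 3, 28, 10, 13, 10, 13 (positions 1,2,3,6,8,10); its 5 consecutive differences strictly alternate in sign, and length 6 is optimal.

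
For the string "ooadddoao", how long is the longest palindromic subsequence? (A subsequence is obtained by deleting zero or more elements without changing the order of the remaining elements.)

One longest palindromic subsequence is oadddao (positions 1,3,4,5,6,8,9); it reads the same forward and backward, and the interval DP gives dp[1][9] = 7.

7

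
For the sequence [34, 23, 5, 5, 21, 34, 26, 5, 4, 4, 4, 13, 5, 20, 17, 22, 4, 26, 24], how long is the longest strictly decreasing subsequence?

Let dp[i] be the longest decreasing subsequence ending at position i. Then dp = [1, 2, 3, 3, 3, 1, 2, 4, 5, 5, 5, 4, 5, 4, 5, 3, 6, 2, 3].
The maximum is 6; one witness is 34, 23, 21, 13, 5, 4 at positions 1,2,5,12,13,17.

6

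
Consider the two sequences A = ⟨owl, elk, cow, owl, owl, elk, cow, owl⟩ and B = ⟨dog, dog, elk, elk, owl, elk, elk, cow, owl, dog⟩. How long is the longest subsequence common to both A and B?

A longest common subsequence is owl, elk, elk, cow, owl (length 5); the LCS DP confirms no longer common subsequence exists.

5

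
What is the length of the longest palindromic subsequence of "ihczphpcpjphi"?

9

One longest palindromic subsequence is ihppcpphi (positions 1,2,5,7,8,9,11,12,13); it reads the same forward and backward, and the interval DP gives dp[1][13] = 9.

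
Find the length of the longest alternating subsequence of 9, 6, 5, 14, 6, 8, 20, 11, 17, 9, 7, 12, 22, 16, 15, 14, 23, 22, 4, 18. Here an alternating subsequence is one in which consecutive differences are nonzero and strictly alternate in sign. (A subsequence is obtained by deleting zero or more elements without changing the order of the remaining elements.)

13

A longest alternating subsequence is 9, 6, 14, 6, 20, 11, 17, 9, 22, 16, 23, 4, 18 (positions 1,2,4,5,7,8,9,10,13,14,17,19,20); its 12 consecutive differences strictly alternate in sign, and length 13 is optimal.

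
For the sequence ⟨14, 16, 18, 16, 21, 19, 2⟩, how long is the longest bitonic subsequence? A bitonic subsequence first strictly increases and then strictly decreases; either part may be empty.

6

One longest bitonic subsequence is 14, 16, 18, 21, 19, 2 (positions 1,2,3,5,6,7): it rises to 21 then falls. Length 6 is optimal.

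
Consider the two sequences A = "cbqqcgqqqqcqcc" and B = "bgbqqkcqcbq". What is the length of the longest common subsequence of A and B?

A longest common subsequence is bqqcqcq (length 7); the LCS DP confirms no longer common subsequence exists.

7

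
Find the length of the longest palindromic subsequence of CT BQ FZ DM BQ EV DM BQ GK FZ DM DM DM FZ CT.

9

Using dp[i][j] = 2 + dp[i+1][j−1] if the ends match, else max(dp[i+1][j], dp[i][j−1]):
dp[1][15] = 9. A witness is CT FZ DM DM DM DM DM FZ CT at positions 1,3,4,7,11,12,13,14,15.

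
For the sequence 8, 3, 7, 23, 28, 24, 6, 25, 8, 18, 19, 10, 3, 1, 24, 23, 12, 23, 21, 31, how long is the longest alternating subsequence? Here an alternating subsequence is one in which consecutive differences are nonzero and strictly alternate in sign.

13

A longest alternating subsequence is 8, 3, 28, 24, 25, 8, 18, 10, 24, 12, 23, 21, 31 (positions 1,2,5,6,8,9,10,12,15,17,18,19,20); its 12 consecutive differences strictly alternate in sign, and length 13 is optimal.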